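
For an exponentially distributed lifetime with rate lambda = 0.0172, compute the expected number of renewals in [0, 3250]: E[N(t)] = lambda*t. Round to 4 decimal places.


lambda = 0.0172
t = 3250
E[N(t)] = lambda * t
E[N(t)] = 0.0172 * 3250
E[N(t)] = 55.9

55.9


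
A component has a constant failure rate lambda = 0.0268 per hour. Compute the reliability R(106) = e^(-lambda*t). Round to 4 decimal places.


lambda = 0.0268
t = 106
lambda * t = 2.8408
R(t) = e^(-2.8408)
R(t) = 0.0584

0.0584


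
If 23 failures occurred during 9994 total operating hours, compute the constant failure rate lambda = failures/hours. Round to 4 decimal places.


failures = 23
total_hours = 9994
lambda = 23 / 9994
lambda = 0.0023

0.0023


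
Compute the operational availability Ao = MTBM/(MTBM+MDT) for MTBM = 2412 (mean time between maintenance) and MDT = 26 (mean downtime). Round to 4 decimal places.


MTBM = 2412
MDT = 26
MTBM + MDT = 2438
Ao = 2412 / 2438
Ao = 0.9893

0.9893


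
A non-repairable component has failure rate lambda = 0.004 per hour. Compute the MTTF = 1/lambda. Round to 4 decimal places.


lambda = 0.004
MTTF = 1 / 0.004
MTTF = 250.0

250.0


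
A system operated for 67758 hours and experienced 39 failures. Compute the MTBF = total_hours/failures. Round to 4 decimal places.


total_hours = 67758
failures = 39
MTBF = 67758 / 39
MTBF = 1737.3846

1737.3846


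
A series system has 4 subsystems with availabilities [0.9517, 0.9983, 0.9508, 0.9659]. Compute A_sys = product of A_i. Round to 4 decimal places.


Subsystems: [0.9517, 0.9983, 0.9508, 0.9659]
After subsystem 1 (A=0.9517): product = 0.9517
After subsystem 2 (A=0.9983): product = 0.9501
After subsystem 3 (A=0.9508): product = 0.9033
After subsystem 4 (A=0.9659): product = 0.8725
A_sys = 0.8725

0.8725


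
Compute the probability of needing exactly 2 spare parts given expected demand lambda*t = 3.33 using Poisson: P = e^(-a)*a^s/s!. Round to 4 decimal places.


a = 3.33, s = 2
e^(-a) = e^(-3.33) = 0.0358
a^s = 3.33^2 = 11.0889
s! = 2
P = 0.0358 * 11.0889 / 2
P = 0.1985

0.1985


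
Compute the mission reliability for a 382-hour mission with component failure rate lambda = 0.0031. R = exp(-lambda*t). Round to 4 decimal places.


lambda = 0.0031
mission_time = 382
lambda * t = 0.0031 * 382 = 1.1842
R = exp(-1.1842)
R = 0.306

0.306


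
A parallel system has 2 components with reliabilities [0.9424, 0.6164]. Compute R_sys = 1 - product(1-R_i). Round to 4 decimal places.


Components: [0.9424, 0.6164]
(1 - 0.9424) = 0.0576, running product = 0.0576
(1 - 0.6164) = 0.3836, running product = 0.0221
Product of (1-R_i) = 0.0221
R_sys = 1 - 0.0221 = 0.9779

0.9779


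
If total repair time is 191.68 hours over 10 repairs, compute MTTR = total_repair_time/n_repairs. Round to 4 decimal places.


total_repair_time = 191.68
n_repairs = 10
MTTR = 191.68 / 10
MTTR = 19.168

19.168


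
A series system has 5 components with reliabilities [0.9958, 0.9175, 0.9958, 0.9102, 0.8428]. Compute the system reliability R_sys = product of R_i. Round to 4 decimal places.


Components: [0.9958, 0.9175, 0.9958, 0.9102, 0.8428]
After component 1 (R=0.9958): product = 0.9958
After component 2 (R=0.9175): product = 0.9136
After component 3 (R=0.9958): product = 0.9098
After component 4 (R=0.9102): product = 0.8281
After component 5 (R=0.8428): product = 0.6979
R_sys = 0.6979

0.6979


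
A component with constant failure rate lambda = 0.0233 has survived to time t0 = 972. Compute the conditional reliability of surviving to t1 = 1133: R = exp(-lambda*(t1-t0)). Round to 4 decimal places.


lambda = 0.0233
t0 = 972, t1 = 1133
t1 - t0 = 161
lambda * (t1-t0) = 0.0233 * 161 = 3.7513
R = exp(-3.7513)
R = 0.0235

0.0235


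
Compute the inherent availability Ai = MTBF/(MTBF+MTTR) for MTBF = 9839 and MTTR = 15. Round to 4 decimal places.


MTBF = 9839
MTTR = 15
MTBF + MTTR = 9854
Ai = 9839 / 9854
Ai = 0.9985

0.9985


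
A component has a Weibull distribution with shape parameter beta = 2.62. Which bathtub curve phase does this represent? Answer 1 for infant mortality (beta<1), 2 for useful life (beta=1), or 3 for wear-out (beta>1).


beta = 2.62
Compare beta to 1:
beta < 1 => infant mortality (phase 1)
beta = 1 => useful life (phase 2)
beta > 1 => wear-out (phase 3)
Since beta = 2.62, this is wear-out (increasing failure rate)
Phase = 3

3


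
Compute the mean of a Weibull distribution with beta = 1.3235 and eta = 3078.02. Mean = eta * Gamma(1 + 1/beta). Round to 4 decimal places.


beta = 1.3235, eta = 3078.02
1/beta = 0.7556
1 + 1/beta = 1.7556
Gamma(1.7556) = 0.9203
Mean = 3078.02 * 0.9203
Mean = 2832.8301

2832.8301


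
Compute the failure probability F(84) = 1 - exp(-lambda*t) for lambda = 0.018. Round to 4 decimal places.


lambda = 0.018, t = 84
lambda * t = 1.512
exp(-1.512) = 0.2205
F(t) = 1 - 0.2205
F(t) = 0.7795

0.7795


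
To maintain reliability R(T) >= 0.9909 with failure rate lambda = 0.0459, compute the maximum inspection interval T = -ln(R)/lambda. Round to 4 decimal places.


R_target = 0.9909
lambda = 0.0459
-ln(0.9909) = 0.0091
T = 0.0091 / 0.0459
T = 0.1992

0.1992


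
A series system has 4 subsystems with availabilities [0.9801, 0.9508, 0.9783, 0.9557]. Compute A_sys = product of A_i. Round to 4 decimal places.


Subsystems: [0.9801, 0.9508, 0.9783, 0.9557]
After subsystem 1 (A=0.9801): product = 0.9801
After subsystem 2 (A=0.9508): product = 0.9319
After subsystem 3 (A=0.9783): product = 0.9117
After subsystem 4 (A=0.9557): product = 0.8713
A_sys = 0.8713

0.8713


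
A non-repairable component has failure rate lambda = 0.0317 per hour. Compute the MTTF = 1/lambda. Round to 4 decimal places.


lambda = 0.0317
MTTF = 1 / 0.0317
MTTF = 31.5457

31.5457


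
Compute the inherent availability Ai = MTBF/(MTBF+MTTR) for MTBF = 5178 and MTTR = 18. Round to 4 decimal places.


MTBF = 5178
MTTR = 18
MTBF + MTTR = 5196
Ai = 5178 / 5196
Ai = 0.9965

0.9965


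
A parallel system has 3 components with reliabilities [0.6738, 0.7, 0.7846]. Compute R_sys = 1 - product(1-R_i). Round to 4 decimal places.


Components: [0.6738, 0.7, 0.7846]
(1 - 0.6738) = 0.3262, running product = 0.3262
(1 - 0.7) = 0.3, running product = 0.0979
(1 - 0.7846) = 0.2154, running product = 0.0211
Product of (1-R_i) = 0.0211
R_sys = 1 - 0.0211 = 0.9789

0.9789


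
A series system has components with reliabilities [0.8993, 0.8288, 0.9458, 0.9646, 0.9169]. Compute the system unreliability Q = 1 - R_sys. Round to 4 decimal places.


Components: [0.8993, 0.8288, 0.9458, 0.9646, 0.9169]
After component 1: product = 0.8993
After component 2: product = 0.7453
After component 3: product = 0.7049
After component 4: product = 0.68
After component 5: product = 0.6235
R_sys = 0.6235
Q = 1 - 0.6235 = 0.3765

0.3765


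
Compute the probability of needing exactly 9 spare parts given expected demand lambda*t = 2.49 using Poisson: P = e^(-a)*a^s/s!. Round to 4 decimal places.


a = 2.49, s = 9
e^(-a) = e^(-2.49) = 0.0829
a^s = 2.49^9 = 3679.545
s! = 362880
P = 0.0829 * 3679.545 / 362880
P = 0.0008

0.0008


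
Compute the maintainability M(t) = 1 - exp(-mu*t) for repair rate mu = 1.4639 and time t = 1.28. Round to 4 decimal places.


mu = 1.4639, t = 1.28
mu * t = 1.4639 * 1.28 = 1.8738
exp(-1.8738) = 0.1535
M(t) = 1 - 0.1535
M(t) = 0.8465

0.8465


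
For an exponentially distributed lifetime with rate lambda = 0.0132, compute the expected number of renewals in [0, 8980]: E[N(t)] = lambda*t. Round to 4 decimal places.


lambda = 0.0132
t = 8980
E[N(t)] = lambda * t
E[N(t)] = 0.0132 * 8980
E[N(t)] = 118.536

118.536


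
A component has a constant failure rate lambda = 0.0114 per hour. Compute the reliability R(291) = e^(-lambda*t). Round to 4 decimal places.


lambda = 0.0114
t = 291
lambda * t = 3.3174
R(t) = e^(-3.3174)
R(t) = 0.0362

0.0362


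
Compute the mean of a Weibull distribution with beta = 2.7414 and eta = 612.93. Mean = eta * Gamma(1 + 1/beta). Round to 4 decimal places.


beta = 2.7414, eta = 612.93
1/beta = 0.3648
1 + 1/beta = 1.3648
Gamma(1.3648) = 0.8898
Mean = 612.93 * 0.8898
Mean = 545.3585

545.3585


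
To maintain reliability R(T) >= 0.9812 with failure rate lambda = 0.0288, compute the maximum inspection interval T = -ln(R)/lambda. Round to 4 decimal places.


R_target = 0.9812
lambda = 0.0288
-ln(0.9812) = 0.019
T = 0.019 / 0.0288
T = 0.659

0.659


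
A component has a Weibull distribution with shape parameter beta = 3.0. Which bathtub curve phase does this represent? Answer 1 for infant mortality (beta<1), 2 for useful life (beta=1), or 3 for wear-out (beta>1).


beta = 3.0
Compare beta to 1:
beta < 1 => infant mortality (phase 1)
beta = 1 => useful life (phase 2)
beta > 1 => wear-out (phase 3)
Since beta = 3.0, this is wear-out (increasing failure rate)
Phase = 3

3


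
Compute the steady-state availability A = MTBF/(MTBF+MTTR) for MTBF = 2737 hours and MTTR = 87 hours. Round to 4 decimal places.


MTBF = 2737
MTTR = 87
MTBF + MTTR = 2824
A = 2737 / 2824
A = 0.9692

0.9692


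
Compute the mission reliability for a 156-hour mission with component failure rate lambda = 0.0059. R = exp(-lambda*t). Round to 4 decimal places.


lambda = 0.0059
mission_time = 156
lambda * t = 0.0059 * 156 = 0.9204
R = exp(-0.9204)
R = 0.3984

0.3984


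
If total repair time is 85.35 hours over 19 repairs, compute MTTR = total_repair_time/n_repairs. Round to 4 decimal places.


total_repair_time = 85.35
n_repairs = 19
MTTR = 85.35 / 19
MTTR = 4.4921

4.4921


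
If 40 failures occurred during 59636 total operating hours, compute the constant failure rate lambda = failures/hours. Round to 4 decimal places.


failures = 40
total_hours = 59636
lambda = 40 / 59636
lambda = 0.0007

0.0007


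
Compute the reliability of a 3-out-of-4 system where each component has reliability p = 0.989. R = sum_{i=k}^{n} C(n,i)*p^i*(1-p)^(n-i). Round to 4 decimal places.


k = 3, n = 4, p = 0.989
i=3: C(4,3)=4 * 0.989^3 * 0.011^1 = 0.0426
i=4: C(4,4)=1 * 0.989^4 * 0.011^0 = 0.9567
R = sum of terms = 0.9993

0.9993


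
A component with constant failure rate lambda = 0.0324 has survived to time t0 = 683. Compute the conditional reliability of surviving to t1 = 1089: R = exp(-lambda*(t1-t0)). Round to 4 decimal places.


lambda = 0.0324
t0 = 683, t1 = 1089
t1 - t0 = 406
lambda * (t1-t0) = 0.0324 * 406 = 13.1544
R = exp(-13.1544)
R = 0.0

0.0


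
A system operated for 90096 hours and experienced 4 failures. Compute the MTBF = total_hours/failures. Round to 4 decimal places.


total_hours = 90096
failures = 4
MTBF = 90096 / 4
MTBF = 22524.0

22524.0


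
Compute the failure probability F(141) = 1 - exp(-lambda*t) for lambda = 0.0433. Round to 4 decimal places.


lambda = 0.0433, t = 141
lambda * t = 6.1053
exp(-6.1053) = 0.0022
F(t) = 1 - 0.0022
F(t) = 0.9978

0.9978


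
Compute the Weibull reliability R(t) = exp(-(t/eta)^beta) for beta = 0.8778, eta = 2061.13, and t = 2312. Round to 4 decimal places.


beta = 0.8778, eta = 2061.13, t = 2312
t/eta = 2312 / 2061.13 = 1.1217
(t/eta)^beta = 1.1217^0.8778 = 1.1061
R(t) = exp(-1.1061)
R(t) = 0.3309

0.3309


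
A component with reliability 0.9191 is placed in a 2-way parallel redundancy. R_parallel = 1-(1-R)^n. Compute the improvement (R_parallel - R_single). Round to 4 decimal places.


R_single = 0.9191, n = 2
1 - R_single = 0.0809
(1 - R_single)^n = 0.0809^2 = 0.0065
R_parallel = 1 - 0.0065 = 0.9935
Improvement = 0.9935 - 0.9191
Improvement = 0.0744

0.0744


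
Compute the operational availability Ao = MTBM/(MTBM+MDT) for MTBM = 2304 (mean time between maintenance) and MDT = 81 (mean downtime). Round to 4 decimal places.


MTBM = 2304
MDT = 81
MTBM + MDT = 2385
Ao = 2304 / 2385
Ao = 0.966

0.966


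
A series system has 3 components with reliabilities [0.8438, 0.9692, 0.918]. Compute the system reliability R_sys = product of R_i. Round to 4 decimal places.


Components: [0.8438, 0.9692, 0.918]
After component 1 (R=0.8438): product = 0.8438
After component 2 (R=0.9692): product = 0.8178
After component 3 (R=0.918): product = 0.7508
R_sys = 0.7508

0.7508


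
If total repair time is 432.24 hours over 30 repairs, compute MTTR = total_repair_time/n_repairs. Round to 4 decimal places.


total_repair_time = 432.24
n_repairs = 30
MTTR = 432.24 / 30
MTTR = 14.408

14.408


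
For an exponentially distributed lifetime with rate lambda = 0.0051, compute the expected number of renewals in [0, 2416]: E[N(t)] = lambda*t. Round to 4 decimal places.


lambda = 0.0051
t = 2416
E[N(t)] = lambda * t
E[N(t)] = 0.0051 * 2416
E[N(t)] = 12.3216

12.3216


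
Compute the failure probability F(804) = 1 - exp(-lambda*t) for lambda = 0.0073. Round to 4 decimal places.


lambda = 0.0073, t = 804
lambda * t = 5.8692
exp(-5.8692) = 0.0028
F(t) = 1 - 0.0028
F(t) = 0.9972

0.9972


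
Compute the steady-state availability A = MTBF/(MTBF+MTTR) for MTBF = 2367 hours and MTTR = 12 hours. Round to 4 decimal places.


MTBF = 2367
MTTR = 12
MTBF + MTTR = 2379
A = 2367 / 2379
A = 0.995

0.995


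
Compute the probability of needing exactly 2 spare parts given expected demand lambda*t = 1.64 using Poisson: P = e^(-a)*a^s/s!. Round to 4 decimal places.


a = 1.64, s = 2
e^(-a) = e^(-1.64) = 0.194
a^s = 1.64^2 = 2.6896
s! = 2
P = 0.194 * 2.6896 / 2
P = 0.2609

0.2609


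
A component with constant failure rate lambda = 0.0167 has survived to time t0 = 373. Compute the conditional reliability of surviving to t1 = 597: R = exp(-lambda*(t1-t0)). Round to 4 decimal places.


lambda = 0.0167
t0 = 373, t1 = 597
t1 - t0 = 224
lambda * (t1-t0) = 0.0167 * 224 = 3.7408
R = exp(-3.7408)
R = 0.0237

0.0237


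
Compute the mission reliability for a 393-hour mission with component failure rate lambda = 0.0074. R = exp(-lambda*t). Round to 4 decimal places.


lambda = 0.0074
mission_time = 393
lambda * t = 0.0074 * 393 = 2.9082
R = exp(-2.9082)
R = 0.0546

0.0546


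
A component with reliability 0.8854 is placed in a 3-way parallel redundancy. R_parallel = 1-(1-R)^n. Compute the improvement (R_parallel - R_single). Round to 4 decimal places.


R_single = 0.8854, n = 3
1 - R_single = 0.1146
(1 - R_single)^n = 0.1146^3 = 0.0015
R_parallel = 1 - 0.0015 = 0.9985
Improvement = 0.9985 - 0.8854
Improvement = 0.1131

0.1131


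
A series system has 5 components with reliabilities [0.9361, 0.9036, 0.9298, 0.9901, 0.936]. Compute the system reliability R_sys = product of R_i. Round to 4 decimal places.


Components: [0.9361, 0.9036, 0.9298, 0.9901, 0.936]
After component 1 (R=0.9361): product = 0.9361
After component 2 (R=0.9036): product = 0.8459
After component 3 (R=0.9298): product = 0.7865
After component 4 (R=0.9901): product = 0.7787
After component 5 (R=0.936): product = 0.7289
R_sys = 0.7289

0.7289


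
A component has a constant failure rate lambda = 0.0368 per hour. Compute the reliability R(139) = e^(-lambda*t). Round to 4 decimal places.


lambda = 0.0368
t = 139
lambda * t = 5.1152
R(t) = e^(-5.1152)
R(t) = 0.006

0.006


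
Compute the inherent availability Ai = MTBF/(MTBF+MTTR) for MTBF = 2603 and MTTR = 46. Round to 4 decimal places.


MTBF = 2603
MTTR = 46
MTBF + MTTR = 2649
Ai = 2603 / 2649
Ai = 0.9826

0.9826


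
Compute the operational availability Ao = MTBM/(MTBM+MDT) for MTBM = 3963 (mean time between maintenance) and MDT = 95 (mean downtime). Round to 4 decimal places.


MTBM = 3963
MDT = 95
MTBM + MDT = 4058
Ao = 3963 / 4058
Ao = 0.9766

0.9766


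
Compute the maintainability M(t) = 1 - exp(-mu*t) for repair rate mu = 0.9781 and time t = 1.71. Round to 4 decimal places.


mu = 0.9781, t = 1.71
mu * t = 0.9781 * 1.71 = 1.6726
exp(-1.6726) = 0.1878
M(t) = 1 - 0.1878
M(t) = 0.8122

0.8122


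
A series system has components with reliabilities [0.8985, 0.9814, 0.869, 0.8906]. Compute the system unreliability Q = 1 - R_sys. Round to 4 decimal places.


Components: [0.8985, 0.9814, 0.869, 0.8906]
After component 1: product = 0.8985
After component 2: product = 0.8818
After component 3: product = 0.7663
After component 4: product = 0.6824
R_sys = 0.6824
Q = 1 - 0.6824 = 0.3176

0.3176


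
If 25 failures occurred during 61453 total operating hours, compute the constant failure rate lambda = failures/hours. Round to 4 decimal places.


failures = 25
total_hours = 61453
lambda = 25 / 61453
lambda = 0.0004

0.0004


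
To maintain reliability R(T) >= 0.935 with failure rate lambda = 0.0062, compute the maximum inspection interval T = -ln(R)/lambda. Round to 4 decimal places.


R_target = 0.935
lambda = 0.0062
-ln(0.935) = 0.0672
T = 0.0672 / 0.0062
T = 10.8401

10.8401


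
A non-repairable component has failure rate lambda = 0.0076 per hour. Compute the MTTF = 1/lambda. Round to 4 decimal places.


lambda = 0.0076
MTTF = 1 / 0.0076
MTTF = 131.5789

131.5789


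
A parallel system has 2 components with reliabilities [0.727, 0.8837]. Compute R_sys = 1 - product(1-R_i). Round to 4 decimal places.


Components: [0.727, 0.8837]
(1 - 0.727) = 0.273, running product = 0.273
(1 - 0.8837) = 0.1163, running product = 0.0317
Product of (1-R_i) = 0.0317
R_sys = 1 - 0.0317 = 0.9683

0.9683


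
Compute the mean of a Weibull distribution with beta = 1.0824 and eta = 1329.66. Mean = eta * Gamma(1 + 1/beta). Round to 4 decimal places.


beta = 1.0824, eta = 1329.66
1/beta = 0.9239
1 + 1/beta = 1.9239
Gamma(1.9239) = 0.9702
Mean = 1329.66 * 0.9702
Mean = 1289.9935

1289.9935


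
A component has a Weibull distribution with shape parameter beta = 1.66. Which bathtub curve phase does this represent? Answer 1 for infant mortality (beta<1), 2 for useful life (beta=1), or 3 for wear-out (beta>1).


beta = 1.66
Compare beta to 1:
beta < 1 => infant mortality (phase 1)
beta = 1 => useful life (phase 2)
beta > 1 => wear-out (phase 3)
Since beta = 1.66, this is wear-out (increasing failure rate)
Phase = 3

3


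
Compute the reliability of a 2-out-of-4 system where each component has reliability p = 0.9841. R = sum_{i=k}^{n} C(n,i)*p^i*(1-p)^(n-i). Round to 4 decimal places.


k = 2, n = 4, p = 0.9841
i=2: C(4,2)=6 * 0.9841^2 * 0.0159^2 = 0.0015
i=3: C(4,3)=4 * 0.9841^3 * 0.0159^1 = 0.0606
i=4: C(4,4)=1 * 0.9841^4 * 0.0159^0 = 0.9379
R = sum of terms = 1.0

1.0


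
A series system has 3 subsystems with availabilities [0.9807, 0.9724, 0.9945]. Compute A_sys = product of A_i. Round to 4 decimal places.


Subsystems: [0.9807, 0.9724, 0.9945]
After subsystem 1 (A=0.9807): product = 0.9807
After subsystem 2 (A=0.9724): product = 0.9536
After subsystem 3 (A=0.9945): product = 0.9484
A_sys = 0.9484

0.9484


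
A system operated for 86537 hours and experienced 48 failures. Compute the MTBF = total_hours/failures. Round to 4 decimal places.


total_hours = 86537
failures = 48
MTBF = 86537 / 48
MTBF = 1802.8542

1802.8542


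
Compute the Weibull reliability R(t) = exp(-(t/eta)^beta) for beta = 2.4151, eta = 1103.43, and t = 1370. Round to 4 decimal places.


beta = 2.4151, eta = 1103.43, t = 1370
t/eta = 1370 / 1103.43 = 1.2416
(t/eta)^beta = 1.2416^2.4151 = 1.6864
R(t) = exp(-1.6864)
R(t) = 0.1852

0.1852


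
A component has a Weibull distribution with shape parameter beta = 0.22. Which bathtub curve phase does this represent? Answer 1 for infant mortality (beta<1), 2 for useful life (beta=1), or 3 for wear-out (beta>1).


beta = 0.22
Compare beta to 1:
beta < 1 => infant mortality (phase 1)
beta = 1 => useful life (phase 2)
beta > 1 => wear-out (phase 3)
Since beta = 0.22, this is infant mortality (decreasing failure rate)
Phase = 1

1


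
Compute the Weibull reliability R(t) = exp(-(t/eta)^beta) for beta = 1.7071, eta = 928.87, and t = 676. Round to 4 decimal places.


beta = 1.7071, eta = 928.87, t = 676
t/eta = 676 / 928.87 = 0.7278
(t/eta)^beta = 0.7278^1.7071 = 0.5813
R(t) = exp(-0.5813)
R(t) = 0.5592

0.5592


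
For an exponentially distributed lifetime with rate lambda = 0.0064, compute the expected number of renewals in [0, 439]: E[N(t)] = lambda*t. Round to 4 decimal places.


lambda = 0.0064
t = 439
E[N(t)] = lambda * t
E[N(t)] = 0.0064 * 439
E[N(t)] = 2.8096

2.8096


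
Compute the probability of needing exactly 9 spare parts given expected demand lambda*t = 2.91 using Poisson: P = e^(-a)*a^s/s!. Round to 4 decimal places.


a = 2.91, s = 9
e^(-a) = e^(-2.91) = 0.0545
a^s = 2.91^9 = 14963.6279
s! = 362880
P = 0.0545 * 14963.6279 / 362880
P = 0.0022

0.0022


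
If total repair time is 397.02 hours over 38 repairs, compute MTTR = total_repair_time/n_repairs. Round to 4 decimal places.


total_repair_time = 397.02
n_repairs = 38
MTTR = 397.02 / 38
MTTR = 10.4479

10.4479


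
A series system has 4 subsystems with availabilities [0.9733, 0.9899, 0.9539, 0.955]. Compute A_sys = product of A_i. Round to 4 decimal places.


Subsystems: [0.9733, 0.9899, 0.9539, 0.955]
After subsystem 1 (A=0.9733): product = 0.9733
After subsystem 2 (A=0.9899): product = 0.9635
After subsystem 3 (A=0.9539): product = 0.9191
After subsystem 4 (A=0.955): product = 0.8777
A_sys = 0.8777

0.8777


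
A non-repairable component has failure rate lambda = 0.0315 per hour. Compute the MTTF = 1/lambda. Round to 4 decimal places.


lambda = 0.0315
MTTF = 1 / 0.0315
MTTF = 31.746

31.746


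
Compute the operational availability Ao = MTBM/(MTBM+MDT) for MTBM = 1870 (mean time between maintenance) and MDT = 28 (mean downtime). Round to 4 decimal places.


MTBM = 1870
MDT = 28
MTBM + MDT = 1898
Ao = 1870 / 1898
Ao = 0.9852

0.9852


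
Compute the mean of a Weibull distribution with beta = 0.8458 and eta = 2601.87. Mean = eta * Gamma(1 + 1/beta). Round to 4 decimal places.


beta = 0.8458, eta = 2601.87
1/beta = 1.1823
1 + 1/beta = 2.1823
Gamma(2.1823) = 1.0913
Mean = 2601.87 * 1.0913
Mean = 2839.536

2839.536


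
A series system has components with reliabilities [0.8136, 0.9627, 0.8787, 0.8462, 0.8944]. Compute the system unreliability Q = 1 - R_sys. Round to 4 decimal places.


Components: [0.8136, 0.9627, 0.8787, 0.8462, 0.8944]
After component 1: product = 0.8136
After component 2: product = 0.7833
After component 3: product = 0.6882
After component 4: product = 0.5824
After component 5: product = 0.5209
R_sys = 0.5209
Q = 1 - 0.5209 = 0.4791

0.4791


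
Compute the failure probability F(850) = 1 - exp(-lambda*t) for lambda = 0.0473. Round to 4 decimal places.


lambda = 0.0473, t = 850
lambda * t = 40.205
exp(-40.205) = 0.0
F(t) = 1 - 0.0
F(t) = 1.0

1.0


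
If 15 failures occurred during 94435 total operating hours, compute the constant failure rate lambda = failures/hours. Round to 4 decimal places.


failures = 15
total_hours = 94435
lambda = 15 / 94435
lambda = 0.0002

0.0002


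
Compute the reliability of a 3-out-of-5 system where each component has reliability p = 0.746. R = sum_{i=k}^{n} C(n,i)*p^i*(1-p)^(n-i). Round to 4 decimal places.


k = 3, n = 5, p = 0.746
i=3: C(5,3)=10 * 0.746^3 * 0.254^2 = 0.2678
i=4: C(5,4)=5 * 0.746^4 * 0.254^1 = 0.3933
i=5: C(5,5)=1 * 0.746^5 * 0.254^0 = 0.231
R = sum of terms = 0.8922

0.8922


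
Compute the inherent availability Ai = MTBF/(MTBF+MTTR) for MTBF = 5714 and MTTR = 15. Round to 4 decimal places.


MTBF = 5714
MTTR = 15
MTBF + MTTR = 5729
Ai = 5714 / 5729
Ai = 0.9974

0.9974


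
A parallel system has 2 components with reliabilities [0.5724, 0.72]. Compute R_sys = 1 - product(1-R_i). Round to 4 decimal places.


Components: [0.5724, 0.72]
(1 - 0.5724) = 0.4276, running product = 0.4276
(1 - 0.72) = 0.28, running product = 0.1197
Product of (1-R_i) = 0.1197
R_sys = 1 - 0.1197 = 0.8803

0.8803


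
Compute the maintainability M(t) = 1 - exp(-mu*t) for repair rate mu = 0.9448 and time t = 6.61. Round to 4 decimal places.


mu = 0.9448, t = 6.61
mu * t = 0.9448 * 6.61 = 6.2451
exp(-6.2451) = 0.0019
M(t) = 1 - 0.0019
M(t) = 0.9981

0.9981


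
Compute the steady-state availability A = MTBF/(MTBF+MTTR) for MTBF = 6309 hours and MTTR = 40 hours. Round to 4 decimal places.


MTBF = 6309
MTTR = 40
MTBF + MTTR = 6349
A = 6309 / 6349
A = 0.9937

0.9937


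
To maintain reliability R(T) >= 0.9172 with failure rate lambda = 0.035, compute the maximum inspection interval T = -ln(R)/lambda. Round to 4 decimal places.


R_target = 0.9172
lambda = 0.035
-ln(0.9172) = 0.0864
T = 0.0864 / 0.035
T = 2.4694

2.4694


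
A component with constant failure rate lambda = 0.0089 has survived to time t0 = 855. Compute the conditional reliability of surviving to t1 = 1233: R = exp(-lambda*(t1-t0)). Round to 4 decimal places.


lambda = 0.0089
t0 = 855, t1 = 1233
t1 - t0 = 378
lambda * (t1-t0) = 0.0089 * 378 = 3.3642
R = exp(-3.3642)
R = 0.0346

0.0346


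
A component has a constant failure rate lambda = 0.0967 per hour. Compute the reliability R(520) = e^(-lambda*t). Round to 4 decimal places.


lambda = 0.0967
t = 520
lambda * t = 50.284
R(t) = e^(-50.284)
R(t) = 0.0

0.0


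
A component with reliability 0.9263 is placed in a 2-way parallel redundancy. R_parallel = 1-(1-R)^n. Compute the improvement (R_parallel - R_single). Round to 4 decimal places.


R_single = 0.9263, n = 2
1 - R_single = 0.0737
(1 - R_single)^n = 0.0737^2 = 0.0054
R_parallel = 1 - 0.0054 = 0.9946
Improvement = 0.9946 - 0.9263
Improvement = 0.0683

0.0683


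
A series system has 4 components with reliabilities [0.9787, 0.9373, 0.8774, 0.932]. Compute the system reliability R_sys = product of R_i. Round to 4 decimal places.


Components: [0.9787, 0.9373, 0.8774, 0.932]
After component 1 (R=0.9787): product = 0.9787
After component 2 (R=0.9373): product = 0.9173
After component 3 (R=0.8774): product = 0.8049
After component 4 (R=0.932): product = 0.7501
R_sys = 0.7501

0.7501


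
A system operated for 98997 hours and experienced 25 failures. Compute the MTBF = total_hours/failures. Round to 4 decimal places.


total_hours = 98997
failures = 25
MTBF = 98997 / 25
MTBF = 3959.88

3959.88


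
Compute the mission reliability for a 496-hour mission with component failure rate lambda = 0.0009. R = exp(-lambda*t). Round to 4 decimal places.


lambda = 0.0009
mission_time = 496
lambda * t = 0.0009 * 496 = 0.4464
R = exp(-0.4464)
R = 0.6399

0.6399


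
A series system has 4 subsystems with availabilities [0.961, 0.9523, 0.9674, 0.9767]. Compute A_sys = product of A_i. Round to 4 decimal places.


Subsystems: [0.961, 0.9523, 0.9674, 0.9767]
After subsystem 1 (A=0.961): product = 0.961
After subsystem 2 (A=0.9523): product = 0.9152
After subsystem 3 (A=0.9674): product = 0.8853
After subsystem 4 (A=0.9767): product = 0.8647
A_sys = 0.8647

0.8647


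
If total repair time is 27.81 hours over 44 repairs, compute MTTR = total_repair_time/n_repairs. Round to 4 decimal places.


total_repair_time = 27.81
n_repairs = 44
MTTR = 27.81 / 44
MTTR = 0.632

0.632


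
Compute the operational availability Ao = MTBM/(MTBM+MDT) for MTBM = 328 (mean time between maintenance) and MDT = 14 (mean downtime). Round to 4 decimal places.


MTBM = 328
MDT = 14
MTBM + MDT = 342
Ao = 328 / 342
Ao = 0.9591

0.9591


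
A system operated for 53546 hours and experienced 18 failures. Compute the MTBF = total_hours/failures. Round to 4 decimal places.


total_hours = 53546
failures = 18
MTBF = 53546 / 18
MTBF = 2974.7778

2974.7778


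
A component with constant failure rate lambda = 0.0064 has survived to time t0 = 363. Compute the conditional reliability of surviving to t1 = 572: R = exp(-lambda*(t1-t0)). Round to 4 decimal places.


lambda = 0.0064
t0 = 363, t1 = 572
t1 - t0 = 209
lambda * (t1-t0) = 0.0064 * 209 = 1.3376
R = exp(-1.3376)
R = 0.2625

0.2625


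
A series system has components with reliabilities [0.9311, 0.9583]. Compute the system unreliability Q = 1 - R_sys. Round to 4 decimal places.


Components: [0.9311, 0.9583]
After component 1: product = 0.9311
After component 2: product = 0.8923
R_sys = 0.8923
Q = 1 - 0.8923 = 0.1077

0.1077


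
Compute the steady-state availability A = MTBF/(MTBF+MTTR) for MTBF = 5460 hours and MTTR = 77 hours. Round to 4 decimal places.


MTBF = 5460
MTTR = 77
MTBF + MTTR = 5537
A = 5460 / 5537
A = 0.9861

0.9861


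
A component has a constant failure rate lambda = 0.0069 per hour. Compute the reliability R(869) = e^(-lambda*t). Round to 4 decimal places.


lambda = 0.0069
t = 869
lambda * t = 5.9961
R(t) = e^(-5.9961)
R(t) = 0.0025

0.0025


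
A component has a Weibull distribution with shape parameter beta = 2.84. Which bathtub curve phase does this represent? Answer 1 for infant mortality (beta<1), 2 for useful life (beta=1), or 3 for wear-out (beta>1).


beta = 2.84
Compare beta to 1:
beta < 1 => infant mortality (phase 1)
beta = 1 => useful life (phase 2)
beta > 1 => wear-out (phase 3)
Since beta = 2.84, this is wear-out (increasing failure rate)
Phase = 3

3


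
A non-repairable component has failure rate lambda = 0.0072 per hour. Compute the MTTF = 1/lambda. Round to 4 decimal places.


lambda = 0.0072
MTTF = 1 / 0.0072
MTTF = 138.8889

138.8889


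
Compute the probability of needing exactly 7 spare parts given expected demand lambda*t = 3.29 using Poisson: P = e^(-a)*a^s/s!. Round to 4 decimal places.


a = 3.29, s = 7
e^(-a) = e^(-3.29) = 0.0373
a^s = 3.29^7 = 4172.2592
s! = 5040
P = 0.0373 * 4172.2592 / 5040
P = 0.0308

0.0308


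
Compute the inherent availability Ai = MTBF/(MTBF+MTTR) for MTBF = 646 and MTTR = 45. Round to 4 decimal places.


MTBF = 646
MTTR = 45
MTBF + MTTR = 691
Ai = 646 / 691
Ai = 0.9349

0.9349


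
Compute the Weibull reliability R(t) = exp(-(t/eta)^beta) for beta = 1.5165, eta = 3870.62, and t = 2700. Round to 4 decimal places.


beta = 1.5165, eta = 3870.62, t = 2700
t/eta = 2700 / 3870.62 = 0.6976
(t/eta)^beta = 0.6976^1.5165 = 0.5792
R(t) = exp(-0.5792)
R(t) = 0.5604

0.5604


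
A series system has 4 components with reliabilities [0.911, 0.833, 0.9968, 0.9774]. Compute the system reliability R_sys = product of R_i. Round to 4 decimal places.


Components: [0.911, 0.833, 0.9968, 0.9774]
After component 1 (R=0.911): product = 0.911
After component 2 (R=0.833): product = 0.7589
After component 3 (R=0.9968): product = 0.7564
After component 4 (R=0.9774): product = 0.7393
R_sys = 0.7393

0.7393


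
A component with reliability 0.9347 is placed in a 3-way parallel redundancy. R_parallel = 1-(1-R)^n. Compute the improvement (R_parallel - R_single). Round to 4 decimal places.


R_single = 0.9347, n = 3
1 - R_single = 0.0653
(1 - R_single)^n = 0.0653^3 = 0.0003
R_parallel = 1 - 0.0003 = 0.9997
Improvement = 0.9997 - 0.9347
Improvement = 0.065

0.065


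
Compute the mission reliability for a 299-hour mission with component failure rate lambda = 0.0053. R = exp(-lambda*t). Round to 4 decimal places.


lambda = 0.0053
mission_time = 299
lambda * t = 0.0053 * 299 = 1.5847
R = exp(-1.5847)
R = 0.205

0.205


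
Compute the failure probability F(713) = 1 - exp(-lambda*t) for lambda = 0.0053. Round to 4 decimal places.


lambda = 0.0053, t = 713
lambda * t = 3.7789
exp(-3.7789) = 0.0228
F(t) = 1 - 0.0228
F(t) = 0.9772

0.9772


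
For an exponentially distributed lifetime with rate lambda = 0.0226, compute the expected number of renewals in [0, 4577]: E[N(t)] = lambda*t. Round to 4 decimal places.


lambda = 0.0226
t = 4577
E[N(t)] = lambda * t
E[N(t)] = 0.0226 * 4577
E[N(t)] = 103.4402

103.4402


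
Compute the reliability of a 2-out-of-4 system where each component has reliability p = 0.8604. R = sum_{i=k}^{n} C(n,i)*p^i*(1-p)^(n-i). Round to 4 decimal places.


k = 2, n = 4, p = 0.8604
i=2: C(4,2)=6 * 0.8604^2 * 0.1396^2 = 0.0866
i=3: C(4,3)=4 * 0.8604^3 * 0.1396^1 = 0.3557
i=4: C(4,4)=1 * 0.8604^4 * 0.1396^0 = 0.548
R = sum of terms = 0.9903

0.9903


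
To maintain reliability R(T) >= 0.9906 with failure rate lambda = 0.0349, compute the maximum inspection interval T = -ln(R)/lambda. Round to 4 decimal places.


R_target = 0.9906
lambda = 0.0349
-ln(0.9906) = 0.0094
T = 0.0094 / 0.0349
T = 0.2706

0.2706


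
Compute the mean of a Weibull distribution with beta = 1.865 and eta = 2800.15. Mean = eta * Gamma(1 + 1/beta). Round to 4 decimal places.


beta = 1.865, eta = 2800.15
1/beta = 0.5362
1 + 1/beta = 1.5362
Gamma(1.5362) = 0.8879
Mean = 2800.15 * 0.8879
Mean = 2486.3537

2486.3537


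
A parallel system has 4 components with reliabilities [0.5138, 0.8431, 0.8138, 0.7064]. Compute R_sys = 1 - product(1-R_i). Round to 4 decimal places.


Components: [0.5138, 0.8431, 0.8138, 0.7064]
(1 - 0.5138) = 0.4862, running product = 0.4862
(1 - 0.8431) = 0.1569, running product = 0.0763
(1 - 0.8138) = 0.1862, running product = 0.0142
(1 - 0.7064) = 0.2936, running product = 0.0042
Product of (1-R_i) = 0.0042
R_sys = 1 - 0.0042 = 0.9958

0.9958


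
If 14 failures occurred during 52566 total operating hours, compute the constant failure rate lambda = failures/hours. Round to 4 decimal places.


failures = 14
total_hours = 52566
lambda = 14 / 52566
lambda = 0.0003

0.0003


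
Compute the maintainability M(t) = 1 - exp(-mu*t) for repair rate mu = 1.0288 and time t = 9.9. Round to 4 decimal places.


mu = 1.0288, t = 9.9
mu * t = 1.0288 * 9.9 = 10.1851
exp(-10.1851) = 0.0
M(t) = 1 - 0.0
M(t) = 1.0

1.0


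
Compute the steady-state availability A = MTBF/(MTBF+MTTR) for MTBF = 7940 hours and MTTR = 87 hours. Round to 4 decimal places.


MTBF = 7940
MTTR = 87
MTBF + MTTR = 8027
A = 7940 / 8027
A = 0.9892

0.9892


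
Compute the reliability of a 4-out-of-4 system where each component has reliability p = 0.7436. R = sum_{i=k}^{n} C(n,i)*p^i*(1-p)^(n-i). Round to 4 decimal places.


k = 4, n = 4, p = 0.7436
i=4: C(4,4)=1 * 0.7436^4 * 0.2564^0 = 0.3057
R = sum of terms = 0.3057

0.3057


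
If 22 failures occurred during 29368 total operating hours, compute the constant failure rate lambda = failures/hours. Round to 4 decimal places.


failures = 22
total_hours = 29368
lambda = 22 / 29368
lambda = 0.0007

0.0007


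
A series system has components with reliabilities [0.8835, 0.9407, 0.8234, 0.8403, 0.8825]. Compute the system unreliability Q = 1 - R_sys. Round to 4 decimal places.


Components: [0.8835, 0.9407, 0.8234, 0.8403, 0.8825]
After component 1: product = 0.8835
After component 2: product = 0.8311
After component 3: product = 0.6843
After component 4: product = 0.575
After component 5: product = 0.5075
R_sys = 0.5075
Q = 1 - 0.5075 = 0.4925

0.4925


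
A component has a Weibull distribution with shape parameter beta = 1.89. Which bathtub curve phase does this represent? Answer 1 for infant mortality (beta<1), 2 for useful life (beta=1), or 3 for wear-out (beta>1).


beta = 1.89
Compare beta to 1:
beta < 1 => infant mortality (phase 1)
beta = 1 => useful life (phase 2)
beta > 1 => wear-out (phase 3)
Since beta = 1.89, this is wear-out (increasing failure rate)
Phase = 3

3


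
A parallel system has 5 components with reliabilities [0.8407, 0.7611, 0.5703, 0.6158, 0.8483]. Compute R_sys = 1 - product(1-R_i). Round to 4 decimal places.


Components: [0.8407, 0.7611, 0.5703, 0.6158, 0.8483]
(1 - 0.8407) = 0.1593, running product = 0.1593
(1 - 0.7611) = 0.2389, running product = 0.0381
(1 - 0.5703) = 0.4297, running product = 0.0164
(1 - 0.6158) = 0.3842, running product = 0.0063
(1 - 0.8483) = 0.1517, running product = 0.001
Product of (1-R_i) = 0.001
R_sys = 1 - 0.001 = 0.999

0.999


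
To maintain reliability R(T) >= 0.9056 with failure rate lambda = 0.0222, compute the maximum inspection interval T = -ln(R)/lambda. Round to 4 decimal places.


R_target = 0.9056
lambda = 0.0222
-ln(0.9056) = 0.0992
T = 0.0992 / 0.0222
T = 4.4666

4.4666


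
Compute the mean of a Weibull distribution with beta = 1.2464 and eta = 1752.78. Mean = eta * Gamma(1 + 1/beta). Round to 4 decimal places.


beta = 1.2464, eta = 1752.78
1/beta = 0.8023
1 + 1/beta = 1.8023
Gamma(1.8023) = 0.932
Mean = 1752.78 * 0.932
Mean = 1633.5894

1633.5894


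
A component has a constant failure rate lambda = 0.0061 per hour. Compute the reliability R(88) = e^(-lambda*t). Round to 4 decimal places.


lambda = 0.0061
t = 88
lambda * t = 0.5368
R(t) = e^(-0.5368)
R(t) = 0.5846

0.5846


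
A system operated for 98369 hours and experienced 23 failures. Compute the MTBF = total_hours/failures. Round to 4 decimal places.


total_hours = 98369
failures = 23
MTBF = 98369 / 23
MTBF = 4276.913

4276.913


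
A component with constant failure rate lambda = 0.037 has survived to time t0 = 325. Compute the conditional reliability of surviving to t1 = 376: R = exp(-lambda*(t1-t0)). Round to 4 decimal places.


lambda = 0.037
t0 = 325, t1 = 376
t1 - t0 = 51
lambda * (t1-t0) = 0.037 * 51 = 1.887
R = exp(-1.887)
R = 0.1515

0.1515


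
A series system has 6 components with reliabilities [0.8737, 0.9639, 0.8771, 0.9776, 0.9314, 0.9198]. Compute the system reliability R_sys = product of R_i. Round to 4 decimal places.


Components: [0.8737, 0.9639, 0.8771, 0.9776, 0.9314, 0.9198]
After component 1 (R=0.8737): product = 0.8737
After component 2 (R=0.9639): product = 0.8422
After component 3 (R=0.8771): product = 0.7387
After component 4 (R=0.9776): product = 0.7221
After component 5 (R=0.9314): product = 0.6726
After component 6 (R=0.9198): product = 0.6186
R_sys = 0.6186

0.6186


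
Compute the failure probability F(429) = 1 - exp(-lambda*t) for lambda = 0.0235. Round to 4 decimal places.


lambda = 0.0235, t = 429
lambda * t = 10.0815
exp(-10.0815) = 0.0
F(t) = 1 - 0.0
F(t) = 1.0

1.0


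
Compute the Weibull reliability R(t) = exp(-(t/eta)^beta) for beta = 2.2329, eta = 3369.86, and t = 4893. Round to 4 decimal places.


beta = 2.2329, eta = 3369.86, t = 4893
t/eta = 4893 / 3369.86 = 1.452
(t/eta)^beta = 1.452^2.2329 = 2.2996
R(t) = exp(-2.2996)
R(t) = 0.1003

0.1003


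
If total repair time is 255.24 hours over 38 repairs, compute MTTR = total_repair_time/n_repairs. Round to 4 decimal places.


total_repair_time = 255.24
n_repairs = 38
MTTR = 255.24 / 38
MTTR = 6.7168

6.7168


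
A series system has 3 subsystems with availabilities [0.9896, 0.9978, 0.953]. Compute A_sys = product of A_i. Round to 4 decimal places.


Subsystems: [0.9896, 0.9978, 0.953]
After subsystem 1 (A=0.9896): product = 0.9896
After subsystem 2 (A=0.9978): product = 0.9874
After subsystem 3 (A=0.953): product = 0.941
A_sys = 0.941

0.941


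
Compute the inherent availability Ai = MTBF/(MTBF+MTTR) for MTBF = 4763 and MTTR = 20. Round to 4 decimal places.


MTBF = 4763
MTTR = 20
MTBF + MTTR = 4783
Ai = 4763 / 4783
Ai = 0.9958

0.9958


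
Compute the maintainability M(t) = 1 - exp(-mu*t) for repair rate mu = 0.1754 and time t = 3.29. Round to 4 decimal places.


mu = 0.1754, t = 3.29
mu * t = 0.1754 * 3.29 = 0.5771
exp(-0.5771) = 0.5615
M(t) = 1 - 0.5615
M(t) = 0.4385

0.4385


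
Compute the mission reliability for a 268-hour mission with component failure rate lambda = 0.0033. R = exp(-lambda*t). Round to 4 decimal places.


lambda = 0.0033
mission_time = 268
lambda * t = 0.0033 * 268 = 0.8844
R = exp(-0.8844)
R = 0.413

0.413


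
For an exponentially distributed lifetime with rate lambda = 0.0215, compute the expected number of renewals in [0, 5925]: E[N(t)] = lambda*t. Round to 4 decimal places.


lambda = 0.0215
t = 5925
E[N(t)] = lambda * t
E[N(t)] = 0.0215 * 5925
E[N(t)] = 127.3875

127.3875


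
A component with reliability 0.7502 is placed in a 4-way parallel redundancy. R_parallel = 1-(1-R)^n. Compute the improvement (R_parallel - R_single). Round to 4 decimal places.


R_single = 0.7502, n = 4
1 - R_single = 0.2498
(1 - R_single)^n = 0.2498^4 = 0.0039
R_parallel = 1 - 0.0039 = 0.9961
Improvement = 0.9961 - 0.7502
Improvement = 0.2459

0.2459


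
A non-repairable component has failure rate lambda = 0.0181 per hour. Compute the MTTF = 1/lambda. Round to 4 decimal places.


lambda = 0.0181
MTTF = 1 / 0.0181
MTTF = 55.2486

55.2486
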